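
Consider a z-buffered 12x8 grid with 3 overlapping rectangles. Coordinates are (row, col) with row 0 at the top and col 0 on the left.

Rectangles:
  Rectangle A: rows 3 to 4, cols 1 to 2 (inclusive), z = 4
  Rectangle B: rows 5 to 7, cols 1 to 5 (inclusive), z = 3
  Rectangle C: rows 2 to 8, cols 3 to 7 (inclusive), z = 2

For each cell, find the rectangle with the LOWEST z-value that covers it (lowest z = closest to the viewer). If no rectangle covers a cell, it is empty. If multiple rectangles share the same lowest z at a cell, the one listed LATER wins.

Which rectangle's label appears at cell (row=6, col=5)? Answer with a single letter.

Answer: C

Derivation:
Check cell (6,5):
  A: rows 3-4 cols 1-2 -> outside (row miss)
  B: rows 5-7 cols 1-5 z=3 -> covers; best now B (z=3)
  C: rows 2-8 cols 3-7 z=2 -> covers; best now C (z=2)
Winner: C at z=2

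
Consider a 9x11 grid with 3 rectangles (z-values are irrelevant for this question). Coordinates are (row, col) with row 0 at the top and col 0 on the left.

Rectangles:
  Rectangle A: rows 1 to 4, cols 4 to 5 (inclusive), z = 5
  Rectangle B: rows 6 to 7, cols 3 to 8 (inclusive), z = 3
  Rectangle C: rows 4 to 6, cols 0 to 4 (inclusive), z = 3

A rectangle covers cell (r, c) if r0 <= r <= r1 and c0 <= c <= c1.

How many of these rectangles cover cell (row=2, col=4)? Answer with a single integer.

Answer: 1

Derivation:
Check cell (2,4):
  A: rows 1-4 cols 4-5 -> covers
  B: rows 6-7 cols 3-8 -> outside (row miss)
  C: rows 4-6 cols 0-4 -> outside (row miss)
Count covering = 1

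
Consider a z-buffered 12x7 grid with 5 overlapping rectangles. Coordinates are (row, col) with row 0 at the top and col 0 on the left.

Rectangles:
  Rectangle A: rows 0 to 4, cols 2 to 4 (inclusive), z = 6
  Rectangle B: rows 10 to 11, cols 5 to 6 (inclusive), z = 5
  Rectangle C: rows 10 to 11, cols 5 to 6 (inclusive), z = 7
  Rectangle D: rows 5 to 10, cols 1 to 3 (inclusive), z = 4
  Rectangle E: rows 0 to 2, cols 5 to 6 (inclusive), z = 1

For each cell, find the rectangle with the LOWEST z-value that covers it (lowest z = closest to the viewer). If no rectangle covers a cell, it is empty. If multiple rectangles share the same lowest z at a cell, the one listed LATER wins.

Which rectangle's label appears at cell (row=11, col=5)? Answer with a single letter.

Answer: B

Derivation:
Check cell (11,5):
  A: rows 0-4 cols 2-4 -> outside (row miss)
  B: rows 10-11 cols 5-6 z=5 -> covers; best now B (z=5)
  C: rows 10-11 cols 5-6 z=7 -> covers; best now B (z=5)
  D: rows 5-10 cols 1-3 -> outside (row miss)
  E: rows 0-2 cols 5-6 -> outside (row miss)
Winner: B at z=5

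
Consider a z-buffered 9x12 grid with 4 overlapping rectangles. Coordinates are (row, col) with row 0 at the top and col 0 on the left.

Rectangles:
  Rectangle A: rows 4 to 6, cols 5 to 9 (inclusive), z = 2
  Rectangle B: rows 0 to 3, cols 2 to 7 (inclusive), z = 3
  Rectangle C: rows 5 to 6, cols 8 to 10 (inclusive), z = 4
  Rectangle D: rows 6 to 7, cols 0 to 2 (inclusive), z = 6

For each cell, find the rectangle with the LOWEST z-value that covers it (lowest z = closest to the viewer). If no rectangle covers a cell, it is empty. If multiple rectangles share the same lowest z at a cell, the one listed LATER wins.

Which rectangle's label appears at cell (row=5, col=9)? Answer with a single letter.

Answer: A

Derivation:
Check cell (5,9):
  A: rows 4-6 cols 5-9 z=2 -> covers; best now A (z=2)
  B: rows 0-3 cols 2-7 -> outside (row miss)
  C: rows 5-6 cols 8-10 z=4 -> covers; best now A (z=2)
  D: rows 6-7 cols 0-2 -> outside (row miss)
Winner: A at z=2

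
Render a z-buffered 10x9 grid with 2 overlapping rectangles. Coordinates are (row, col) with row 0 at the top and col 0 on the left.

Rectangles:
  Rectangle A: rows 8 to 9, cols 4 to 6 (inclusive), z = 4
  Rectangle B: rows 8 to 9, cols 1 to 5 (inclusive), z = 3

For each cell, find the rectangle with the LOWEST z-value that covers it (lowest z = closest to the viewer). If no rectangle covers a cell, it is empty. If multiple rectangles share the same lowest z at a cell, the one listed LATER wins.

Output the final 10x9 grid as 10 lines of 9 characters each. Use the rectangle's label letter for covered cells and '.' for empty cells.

.........
.........
.........
.........
.........
.........
.........
.........
.BBBBBA..
.BBBBBA..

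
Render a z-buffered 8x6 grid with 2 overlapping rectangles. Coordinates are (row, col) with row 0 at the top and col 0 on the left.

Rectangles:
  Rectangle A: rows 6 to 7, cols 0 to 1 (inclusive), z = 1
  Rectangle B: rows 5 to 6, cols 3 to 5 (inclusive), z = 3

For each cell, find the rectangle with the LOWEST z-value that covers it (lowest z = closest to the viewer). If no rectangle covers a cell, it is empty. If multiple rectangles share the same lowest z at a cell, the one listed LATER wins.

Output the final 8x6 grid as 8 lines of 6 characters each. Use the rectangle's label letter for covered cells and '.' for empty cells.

......
......
......
......
......
...BBB
AA.BBB
AA....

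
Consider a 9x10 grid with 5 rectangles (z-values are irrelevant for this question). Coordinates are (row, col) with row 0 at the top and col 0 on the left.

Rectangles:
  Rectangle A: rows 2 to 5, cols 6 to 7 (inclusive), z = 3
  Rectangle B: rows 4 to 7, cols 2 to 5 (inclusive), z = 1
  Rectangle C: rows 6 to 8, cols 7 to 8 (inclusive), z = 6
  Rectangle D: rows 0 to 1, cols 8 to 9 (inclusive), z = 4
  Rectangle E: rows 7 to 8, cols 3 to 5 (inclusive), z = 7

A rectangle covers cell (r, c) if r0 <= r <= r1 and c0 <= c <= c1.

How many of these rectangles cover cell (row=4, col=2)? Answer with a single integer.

Check cell (4,2):
  A: rows 2-5 cols 6-7 -> outside (col miss)
  B: rows 4-7 cols 2-5 -> covers
  C: rows 6-8 cols 7-8 -> outside (row miss)
  D: rows 0-1 cols 8-9 -> outside (row miss)
  E: rows 7-8 cols 3-5 -> outside (row miss)
Count covering = 1

Answer: 1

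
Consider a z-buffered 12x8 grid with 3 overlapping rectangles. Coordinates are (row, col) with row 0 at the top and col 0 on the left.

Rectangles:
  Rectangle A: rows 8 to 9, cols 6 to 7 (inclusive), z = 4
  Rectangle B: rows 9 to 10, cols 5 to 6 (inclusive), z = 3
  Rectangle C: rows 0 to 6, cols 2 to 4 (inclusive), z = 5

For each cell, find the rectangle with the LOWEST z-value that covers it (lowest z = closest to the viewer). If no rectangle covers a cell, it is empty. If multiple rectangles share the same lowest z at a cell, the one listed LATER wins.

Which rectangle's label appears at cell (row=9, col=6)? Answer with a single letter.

Check cell (9,6):
  A: rows 8-9 cols 6-7 z=4 -> covers; best now A (z=4)
  B: rows 9-10 cols 5-6 z=3 -> covers; best now B (z=3)
  C: rows 0-6 cols 2-4 -> outside (row miss)
Winner: B at z=3

Answer: B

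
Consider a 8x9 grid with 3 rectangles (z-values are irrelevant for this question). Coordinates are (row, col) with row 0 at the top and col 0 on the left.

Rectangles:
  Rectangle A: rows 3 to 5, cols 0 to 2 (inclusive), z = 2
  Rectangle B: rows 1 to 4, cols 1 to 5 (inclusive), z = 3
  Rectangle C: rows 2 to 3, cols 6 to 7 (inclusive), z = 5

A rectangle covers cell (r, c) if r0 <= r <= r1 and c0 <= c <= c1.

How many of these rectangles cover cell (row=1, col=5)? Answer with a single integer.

Answer: 1

Derivation:
Check cell (1,5):
  A: rows 3-5 cols 0-2 -> outside (row miss)
  B: rows 1-4 cols 1-5 -> covers
  C: rows 2-3 cols 6-7 -> outside (row miss)
Count covering = 1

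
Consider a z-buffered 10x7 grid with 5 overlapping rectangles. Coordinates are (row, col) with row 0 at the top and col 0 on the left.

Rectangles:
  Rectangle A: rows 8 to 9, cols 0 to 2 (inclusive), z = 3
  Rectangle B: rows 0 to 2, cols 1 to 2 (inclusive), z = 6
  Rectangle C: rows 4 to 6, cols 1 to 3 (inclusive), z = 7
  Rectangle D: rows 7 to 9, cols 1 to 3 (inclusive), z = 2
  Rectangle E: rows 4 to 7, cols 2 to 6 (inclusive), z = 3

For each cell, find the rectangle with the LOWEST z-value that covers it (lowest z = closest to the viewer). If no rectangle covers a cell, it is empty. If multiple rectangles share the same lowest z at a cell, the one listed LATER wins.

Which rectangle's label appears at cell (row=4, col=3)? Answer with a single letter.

Check cell (4,3):
  A: rows 8-9 cols 0-2 -> outside (row miss)
  B: rows 0-2 cols 1-2 -> outside (row miss)
  C: rows 4-6 cols 1-3 z=7 -> covers; best now C (z=7)
  D: rows 7-9 cols 1-3 -> outside (row miss)
  E: rows 4-7 cols 2-6 z=3 -> covers; best now E (z=3)
Winner: E at z=3

Answer: E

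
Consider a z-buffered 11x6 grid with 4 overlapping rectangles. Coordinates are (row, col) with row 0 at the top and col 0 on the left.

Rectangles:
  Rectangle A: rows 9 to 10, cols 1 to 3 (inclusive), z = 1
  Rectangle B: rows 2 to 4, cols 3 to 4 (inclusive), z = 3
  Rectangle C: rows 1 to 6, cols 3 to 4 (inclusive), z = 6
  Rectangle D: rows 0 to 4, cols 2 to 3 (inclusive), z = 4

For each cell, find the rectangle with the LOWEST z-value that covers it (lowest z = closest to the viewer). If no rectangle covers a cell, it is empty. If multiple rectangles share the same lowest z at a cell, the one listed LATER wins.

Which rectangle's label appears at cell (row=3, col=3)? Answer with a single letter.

Answer: B

Derivation:
Check cell (3,3):
  A: rows 9-10 cols 1-3 -> outside (row miss)
  B: rows 2-4 cols 3-4 z=3 -> covers; best now B (z=3)
  C: rows 1-6 cols 3-4 z=6 -> covers; best now B (z=3)
  D: rows 0-4 cols 2-3 z=4 -> covers; best now B (z=3)
Winner: B at z=3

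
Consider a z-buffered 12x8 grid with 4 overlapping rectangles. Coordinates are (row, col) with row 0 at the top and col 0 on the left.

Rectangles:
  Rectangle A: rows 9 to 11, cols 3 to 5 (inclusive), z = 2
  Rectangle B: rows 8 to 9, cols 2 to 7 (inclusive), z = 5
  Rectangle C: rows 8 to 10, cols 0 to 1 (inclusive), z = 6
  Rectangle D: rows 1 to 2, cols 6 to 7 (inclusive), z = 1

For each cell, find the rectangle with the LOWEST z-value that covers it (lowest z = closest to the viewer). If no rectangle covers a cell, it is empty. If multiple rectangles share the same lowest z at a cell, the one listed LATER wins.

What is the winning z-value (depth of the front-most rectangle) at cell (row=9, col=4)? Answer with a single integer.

Check cell (9,4):
  A: rows 9-11 cols 3-5 z=2 -> covers; best now A (z=2)
  B: rows 8-9 cols 2-7 z=5 -> covers; best now A (z=2)
  C: rows 8-10 cols 0-1 -> outside (col miss)
  D: rows 1-2 cols 6-7 -> outside (row miss)
Winner: A at z=2

Answer: 2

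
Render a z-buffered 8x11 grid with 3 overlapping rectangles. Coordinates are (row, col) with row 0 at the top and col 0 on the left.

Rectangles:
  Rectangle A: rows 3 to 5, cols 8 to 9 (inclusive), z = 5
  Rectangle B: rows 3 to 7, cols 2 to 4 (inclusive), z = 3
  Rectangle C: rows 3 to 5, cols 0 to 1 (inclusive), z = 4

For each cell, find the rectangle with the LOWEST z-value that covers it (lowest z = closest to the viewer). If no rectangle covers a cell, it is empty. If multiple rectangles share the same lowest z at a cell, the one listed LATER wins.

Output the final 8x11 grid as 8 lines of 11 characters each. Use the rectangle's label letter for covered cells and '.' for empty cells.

...........
...........
...........
CCBBB...AA.
CCBBB...AA.
CCBBB...AA.
..BBB......
..BBB......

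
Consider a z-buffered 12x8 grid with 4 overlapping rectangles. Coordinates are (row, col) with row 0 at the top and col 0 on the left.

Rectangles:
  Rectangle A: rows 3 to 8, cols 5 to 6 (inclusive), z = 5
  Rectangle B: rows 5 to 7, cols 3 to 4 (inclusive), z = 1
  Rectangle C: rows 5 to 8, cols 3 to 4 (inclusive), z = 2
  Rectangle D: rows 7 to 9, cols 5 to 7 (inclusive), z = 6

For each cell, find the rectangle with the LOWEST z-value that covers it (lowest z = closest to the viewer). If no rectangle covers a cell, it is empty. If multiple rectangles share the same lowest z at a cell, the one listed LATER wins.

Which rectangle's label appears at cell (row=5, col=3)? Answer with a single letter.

Answer: B

Derivation:
Check cell (5,3):
  A: rows 3-8 cols 5-6 -> outside (col miss)
  B: rows 5-7 cols 3-4 z=1 -> covers; best now B (z=1)
  C: rows 5-8 cols 3-4 z=2 -> covers; best now B (z=1)
  D: rows 7-9 cols 5-7 -> outside (row miss)
Winner: B at z=1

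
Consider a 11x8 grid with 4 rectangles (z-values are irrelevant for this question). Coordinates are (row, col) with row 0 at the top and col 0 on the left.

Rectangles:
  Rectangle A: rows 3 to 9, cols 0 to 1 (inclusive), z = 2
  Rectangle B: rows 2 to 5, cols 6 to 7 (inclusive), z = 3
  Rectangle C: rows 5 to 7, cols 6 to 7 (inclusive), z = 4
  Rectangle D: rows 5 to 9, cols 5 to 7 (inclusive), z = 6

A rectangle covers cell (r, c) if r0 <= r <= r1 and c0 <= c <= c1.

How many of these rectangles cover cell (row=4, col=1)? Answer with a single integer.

Answer: 1

Derivation:
Check cell (4,1):
  A: rows 3-9 cols 0-1 -> covers
  B: rows 2-5 cols 6-7 -> outside (col miss)
  C: rows 5-7 cols 6-7 -> outside (row miss)
  D: rows 5-9 cols 5-7 -> outside (row miss)
Count covering = 1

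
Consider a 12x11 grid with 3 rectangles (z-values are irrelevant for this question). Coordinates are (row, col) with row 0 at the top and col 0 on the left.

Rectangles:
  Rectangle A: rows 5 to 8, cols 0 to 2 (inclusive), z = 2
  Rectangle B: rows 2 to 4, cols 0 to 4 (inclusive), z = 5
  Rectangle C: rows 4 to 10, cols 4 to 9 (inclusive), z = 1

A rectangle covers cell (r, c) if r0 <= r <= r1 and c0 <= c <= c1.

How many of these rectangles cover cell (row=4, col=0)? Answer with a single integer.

Check cell (4,0):
  A: rows 5-8 cols 0-2 -> outside (row miss)
  B: rows 2-4 cols 0-4 -> covers
  C: rows 4-10 cols 4-9 -> outside (col miss)
Count covering = 1

Answer: 1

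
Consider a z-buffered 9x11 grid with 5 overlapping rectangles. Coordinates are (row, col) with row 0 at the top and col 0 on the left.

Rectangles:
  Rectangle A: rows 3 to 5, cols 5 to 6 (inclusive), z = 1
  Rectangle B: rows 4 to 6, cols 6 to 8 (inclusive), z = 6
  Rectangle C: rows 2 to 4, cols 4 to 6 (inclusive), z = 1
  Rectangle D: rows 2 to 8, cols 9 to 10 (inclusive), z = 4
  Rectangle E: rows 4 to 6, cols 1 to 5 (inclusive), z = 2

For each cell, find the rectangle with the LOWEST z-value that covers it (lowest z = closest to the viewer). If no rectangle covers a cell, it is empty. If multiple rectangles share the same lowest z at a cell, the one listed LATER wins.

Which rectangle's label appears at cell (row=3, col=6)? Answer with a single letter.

Check cell (3,6):
  A: rows 3-5 cols 5-6 z=1 -> covers; best now A (z=1)
  B: rows 4-6 cols 6-8 -> outside (row miss)
  C: rows 2-4 cols 4-6 z=1 -> covers; best now C (z=1)
  D: rows 2-8 cols 9-10 -> outside (col miss)
  E: rows 4-6 cols 1-5 -> outside (row miss)
Winner: C at z=1

Answer: C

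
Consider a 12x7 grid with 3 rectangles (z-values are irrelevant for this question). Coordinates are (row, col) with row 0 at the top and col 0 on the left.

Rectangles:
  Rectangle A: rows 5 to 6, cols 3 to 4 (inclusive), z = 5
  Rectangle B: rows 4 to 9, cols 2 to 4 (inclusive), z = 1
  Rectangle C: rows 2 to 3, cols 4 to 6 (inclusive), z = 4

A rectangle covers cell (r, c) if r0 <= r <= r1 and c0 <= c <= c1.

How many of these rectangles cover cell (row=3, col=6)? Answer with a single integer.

Check cell (3,6):
  A: rows 5-6 cols 3-4 -> outside (row miss)
  B: rows 4-9 cols 2-4 -> outside (row miss)
  C: rows 2-3 cols 4-6 -> covers
Count covering = 1

Answer: 1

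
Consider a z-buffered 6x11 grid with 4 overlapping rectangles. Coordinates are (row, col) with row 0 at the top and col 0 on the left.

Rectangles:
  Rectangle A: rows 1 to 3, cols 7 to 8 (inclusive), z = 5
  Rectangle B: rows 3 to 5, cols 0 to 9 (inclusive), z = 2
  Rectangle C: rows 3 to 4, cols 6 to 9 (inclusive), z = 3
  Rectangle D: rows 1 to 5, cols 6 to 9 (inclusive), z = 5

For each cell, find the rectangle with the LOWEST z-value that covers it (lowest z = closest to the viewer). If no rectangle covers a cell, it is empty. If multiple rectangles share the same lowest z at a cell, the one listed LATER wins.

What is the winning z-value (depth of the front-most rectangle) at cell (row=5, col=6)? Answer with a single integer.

Answer: 2

Derivation:
Check cell (5,6):
  A: rows 1-3 cols 7-8 -> outside (row miss)
  B: rows 3-5 cols 0-9 z=2 -> covers; best now B (z=2)
  C: rows 3-4 cols 6-9 -> outside (row miss)
  D: rows 1-5 cols 6-9 z=5 -> covers; best now B (z=2)
Winner: B at z=2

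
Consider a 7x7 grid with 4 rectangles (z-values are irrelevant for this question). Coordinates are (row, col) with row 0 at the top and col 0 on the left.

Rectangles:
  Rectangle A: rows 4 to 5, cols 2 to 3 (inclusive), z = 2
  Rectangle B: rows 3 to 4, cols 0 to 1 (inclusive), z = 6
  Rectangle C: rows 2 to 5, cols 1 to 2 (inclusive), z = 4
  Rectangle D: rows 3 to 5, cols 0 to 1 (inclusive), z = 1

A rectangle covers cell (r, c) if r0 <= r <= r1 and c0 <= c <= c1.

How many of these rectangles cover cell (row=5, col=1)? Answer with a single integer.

Check cell (5,1):
  A: rows 4-5 cols 2-3 -> outside (col miss)
  B: rows 3-4 cols 0-1 -> outside (row miss)
  C: rows 2-5 cols 1-2 -> covers
  D: rows 3-5 cols 0-1 -> covers
Count covering = 2

Answer: 2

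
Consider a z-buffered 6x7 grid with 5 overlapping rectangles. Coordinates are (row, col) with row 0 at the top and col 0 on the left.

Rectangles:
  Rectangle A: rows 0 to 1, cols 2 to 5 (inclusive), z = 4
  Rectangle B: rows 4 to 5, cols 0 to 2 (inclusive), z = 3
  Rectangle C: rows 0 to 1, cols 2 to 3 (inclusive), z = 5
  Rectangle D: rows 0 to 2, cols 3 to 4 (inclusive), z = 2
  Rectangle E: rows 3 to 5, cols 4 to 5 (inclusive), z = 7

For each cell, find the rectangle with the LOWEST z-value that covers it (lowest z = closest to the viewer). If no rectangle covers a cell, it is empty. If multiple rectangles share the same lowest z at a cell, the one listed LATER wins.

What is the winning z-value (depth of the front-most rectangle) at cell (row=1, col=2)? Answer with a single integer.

Check cell (1,2):
  A: rows 0-1 cols 2-5 z=4 -> covers; best now A (z=4)
  B: rows 4-5 cols 0-2 -> outside (row miss)
  C: rows 0-1 cols 2-3 z=5 -> covers; best now A (z=4)
  D: rows 0-2 cols 3-4 -> outside (col miss)
  E: rows 3-5 cols 4-5 -> outside (row miss)
Winner: A at z=4

Answer: 4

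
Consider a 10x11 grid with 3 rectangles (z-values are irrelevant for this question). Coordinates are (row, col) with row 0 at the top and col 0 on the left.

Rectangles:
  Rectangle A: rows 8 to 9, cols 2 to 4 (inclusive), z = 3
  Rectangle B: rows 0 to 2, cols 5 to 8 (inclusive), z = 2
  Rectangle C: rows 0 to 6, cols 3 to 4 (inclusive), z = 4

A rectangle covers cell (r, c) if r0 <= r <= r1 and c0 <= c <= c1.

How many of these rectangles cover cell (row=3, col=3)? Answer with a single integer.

Check cell (3,3):
  A: rows 8-9 cols 2-4 -> outside (row miss)
  B: rows 0-2 cols 5-8 -> outside (row miss)
  C: rows 0-6 cols 3-4 -> covers
Count covering = 1

Answer: 1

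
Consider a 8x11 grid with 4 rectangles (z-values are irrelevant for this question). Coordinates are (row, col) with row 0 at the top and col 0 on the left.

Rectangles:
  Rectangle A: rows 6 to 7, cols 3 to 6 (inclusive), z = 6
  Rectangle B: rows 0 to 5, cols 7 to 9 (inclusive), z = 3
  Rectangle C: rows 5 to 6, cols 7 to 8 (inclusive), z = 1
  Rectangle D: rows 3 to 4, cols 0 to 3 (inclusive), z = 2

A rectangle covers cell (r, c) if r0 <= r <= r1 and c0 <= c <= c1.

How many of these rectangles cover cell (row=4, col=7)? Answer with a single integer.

Check cell (4,7):
  A: rows 6-7 cols 3-6 -> outside (row miss)
  B: rows 0-5 cols 7-9 -> covers
  C: rows 5-6 cols 7-8 -> outside (row miss)
  D: rows 3-4 cols 0-3 -> outside (col miss)
Count covering = 1

Answer: 1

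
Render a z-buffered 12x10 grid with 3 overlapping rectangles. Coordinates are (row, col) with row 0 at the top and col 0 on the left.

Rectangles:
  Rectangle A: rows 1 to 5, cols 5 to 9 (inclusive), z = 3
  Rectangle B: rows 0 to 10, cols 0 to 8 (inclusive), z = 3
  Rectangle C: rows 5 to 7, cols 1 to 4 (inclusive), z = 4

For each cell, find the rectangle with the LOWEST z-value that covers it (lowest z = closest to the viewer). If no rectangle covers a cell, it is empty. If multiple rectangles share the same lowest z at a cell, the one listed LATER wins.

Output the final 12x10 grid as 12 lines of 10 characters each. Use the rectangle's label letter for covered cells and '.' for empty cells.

BBBBBBBBB.
BBBBBBBBBA
BBBBBBBBBA
BBBBBBBBBA
BBBBBBBBBA
BBBBBBBBBA
BBBBBBBBB.
BBBBBBBBB.
BBBBBBBBB.
BBBBBBBBB.
BBBBBBBBB.
..........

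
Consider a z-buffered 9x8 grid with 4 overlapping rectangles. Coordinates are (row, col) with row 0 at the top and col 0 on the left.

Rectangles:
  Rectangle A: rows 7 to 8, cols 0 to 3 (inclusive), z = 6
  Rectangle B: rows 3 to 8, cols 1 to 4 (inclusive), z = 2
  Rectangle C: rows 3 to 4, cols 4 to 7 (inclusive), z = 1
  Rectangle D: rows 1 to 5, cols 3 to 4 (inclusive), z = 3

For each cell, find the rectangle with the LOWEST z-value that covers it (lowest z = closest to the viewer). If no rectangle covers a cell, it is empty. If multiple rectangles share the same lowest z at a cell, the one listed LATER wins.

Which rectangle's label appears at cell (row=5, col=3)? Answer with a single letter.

Answer: B

Derivation:
Check cell (5,3):
  A: rows 7-8 cols 0-3 -> outside (row miss)
  B: rows 3-8 cols 1-4 z=2 -> covers; best now B (z=2)
  C: rows 3-4 cols 4-7 -> outside (row miss)
  D: rows 1-5 cols 3-4 z=3 -> covers; best now B (z=2)
Winner: B at z=2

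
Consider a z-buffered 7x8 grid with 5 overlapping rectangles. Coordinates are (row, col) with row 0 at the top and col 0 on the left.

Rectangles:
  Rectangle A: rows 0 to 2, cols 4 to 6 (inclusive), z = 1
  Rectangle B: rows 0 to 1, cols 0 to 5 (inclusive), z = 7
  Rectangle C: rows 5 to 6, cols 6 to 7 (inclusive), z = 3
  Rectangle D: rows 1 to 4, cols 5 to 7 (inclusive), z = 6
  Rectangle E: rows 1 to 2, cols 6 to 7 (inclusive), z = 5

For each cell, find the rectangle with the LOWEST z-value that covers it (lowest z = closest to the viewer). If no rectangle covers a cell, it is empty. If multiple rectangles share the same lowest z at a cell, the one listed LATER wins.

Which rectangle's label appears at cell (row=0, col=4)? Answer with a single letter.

Answer: A

Derivation:
Check cell (0,4):
  A: rows 0-2 cols 4-6 z=1 -> covers; best now A (z=1)
  B: rows 0-1 cols 0-5 z=7 -> covers; best now A (z=1)
  C: rows 5-6 cols 6-7 -> outside (row miss)
  D: rows 1-4 cols 5-7 -> outside (row miss)
  E: rows 1-2 cols 6-7 -> outside (row miss)
Winner: A at z=1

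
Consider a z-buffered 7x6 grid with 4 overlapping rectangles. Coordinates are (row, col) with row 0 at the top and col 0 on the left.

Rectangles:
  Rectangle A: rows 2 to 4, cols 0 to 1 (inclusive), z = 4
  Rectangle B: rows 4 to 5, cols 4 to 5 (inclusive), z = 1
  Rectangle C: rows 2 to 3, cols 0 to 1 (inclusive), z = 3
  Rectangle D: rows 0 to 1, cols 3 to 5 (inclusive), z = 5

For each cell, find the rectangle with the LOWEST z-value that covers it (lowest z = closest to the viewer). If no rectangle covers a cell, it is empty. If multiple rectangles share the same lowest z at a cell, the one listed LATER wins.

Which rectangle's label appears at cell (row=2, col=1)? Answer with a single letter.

Answer: C

Derivation:
Check cell (2,1):
  A: rows 2-4 cols 0-1 z=4 -> covers; best now A (z=4)
  B: rows 4-5 cols 4-5 -> outside (row miss)
  C: rows 2-3 cols 0-1 z=3 -> covers; best now C (z=3)
  D: rows 0-1 cols 3-5 -> outside (row miss)
Winner: C at z=3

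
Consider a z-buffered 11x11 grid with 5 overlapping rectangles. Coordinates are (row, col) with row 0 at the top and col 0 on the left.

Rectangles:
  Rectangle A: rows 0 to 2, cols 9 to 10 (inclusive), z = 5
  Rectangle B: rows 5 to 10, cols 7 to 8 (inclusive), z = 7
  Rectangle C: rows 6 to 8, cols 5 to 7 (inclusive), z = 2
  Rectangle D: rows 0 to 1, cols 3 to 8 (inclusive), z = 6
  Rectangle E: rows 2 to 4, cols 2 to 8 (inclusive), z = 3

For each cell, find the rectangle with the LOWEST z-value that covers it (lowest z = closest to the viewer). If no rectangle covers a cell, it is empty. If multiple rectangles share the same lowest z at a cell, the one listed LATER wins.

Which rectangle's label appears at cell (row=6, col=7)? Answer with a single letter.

Answer: C

Derivation:
Check cell (6,7):
  A: rows 0-2 cols 9-10 -> outside (row miss)
  B: rows 5-10 cols 7-8 z=7 -> covers; best now B (z=7)
  C: rows 6-8 cols 5-7 z=2 -> covers; best now C (z=2)
  D: rows 0-1 cols 3-8 -> outside (row miss)
  E: rows 2-4 cols 2-8 -> outside (row miss)
Winner: C at z=2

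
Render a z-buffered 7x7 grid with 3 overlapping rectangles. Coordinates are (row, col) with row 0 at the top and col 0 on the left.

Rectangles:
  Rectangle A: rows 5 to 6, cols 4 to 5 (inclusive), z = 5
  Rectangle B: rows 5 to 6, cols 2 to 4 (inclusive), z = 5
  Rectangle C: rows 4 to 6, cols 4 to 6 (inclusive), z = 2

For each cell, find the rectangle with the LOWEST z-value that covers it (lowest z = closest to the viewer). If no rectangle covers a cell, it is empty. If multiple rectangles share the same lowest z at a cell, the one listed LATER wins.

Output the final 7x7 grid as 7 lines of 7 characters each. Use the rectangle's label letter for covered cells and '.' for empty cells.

.......
.......
.......
.......
....CCC
..BBCCC
..BBCCC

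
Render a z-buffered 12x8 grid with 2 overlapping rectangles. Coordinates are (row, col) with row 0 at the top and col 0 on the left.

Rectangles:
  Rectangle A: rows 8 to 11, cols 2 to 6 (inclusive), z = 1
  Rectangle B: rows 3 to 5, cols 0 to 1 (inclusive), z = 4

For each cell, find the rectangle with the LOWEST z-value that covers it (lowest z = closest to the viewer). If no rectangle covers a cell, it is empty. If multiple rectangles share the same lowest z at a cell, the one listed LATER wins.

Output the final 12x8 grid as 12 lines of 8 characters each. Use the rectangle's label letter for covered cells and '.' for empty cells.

........
........
........
BB......
BB......
BB......
........
........
..AAAAA.
..AAAAA.
..AAAAA.
..AAAAA.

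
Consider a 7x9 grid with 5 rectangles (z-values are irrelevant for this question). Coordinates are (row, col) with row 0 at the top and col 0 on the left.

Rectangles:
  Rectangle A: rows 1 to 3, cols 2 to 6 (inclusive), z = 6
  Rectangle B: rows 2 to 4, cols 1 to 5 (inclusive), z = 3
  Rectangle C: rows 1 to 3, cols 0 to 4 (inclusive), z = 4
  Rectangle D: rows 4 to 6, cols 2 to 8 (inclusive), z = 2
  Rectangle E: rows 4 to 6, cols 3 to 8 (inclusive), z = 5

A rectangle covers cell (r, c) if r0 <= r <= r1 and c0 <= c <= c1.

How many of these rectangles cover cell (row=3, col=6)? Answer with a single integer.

Answer: 1

Derivation:
Check cell (3,6):
  A: rows 1-3 cols 2-6 -> covers
  B: rows 2-4 cols 1-5 -> outside (col miss)
  C: rows 1-3 cols 0-4 -> outside (col miss)
  D: rows 4-6 cols 2-8 -> outside (row miss)
  E: rows 4-6 cols 3-8 -> outside (row miss)
Count covering = 1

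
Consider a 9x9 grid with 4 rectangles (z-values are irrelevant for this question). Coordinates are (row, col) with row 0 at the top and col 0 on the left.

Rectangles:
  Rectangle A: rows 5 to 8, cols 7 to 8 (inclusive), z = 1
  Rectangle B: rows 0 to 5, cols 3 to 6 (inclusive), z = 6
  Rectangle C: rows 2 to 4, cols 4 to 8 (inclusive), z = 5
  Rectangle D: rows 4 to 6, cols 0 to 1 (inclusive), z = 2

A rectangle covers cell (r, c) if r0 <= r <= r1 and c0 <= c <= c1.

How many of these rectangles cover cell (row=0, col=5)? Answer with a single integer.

Answer: 1

Derivation:
Check cell (0,5):
  A: rows 5-8 cols 7-8 -> outside (row miss)
  B: rows 0-5 cols 3-6 -> covers
  C: rows 2-4 cols 4-8 -> outside (row miss)
  D: rows 4-6 cols 0-1 -> outside (row miss)
Count covering = 1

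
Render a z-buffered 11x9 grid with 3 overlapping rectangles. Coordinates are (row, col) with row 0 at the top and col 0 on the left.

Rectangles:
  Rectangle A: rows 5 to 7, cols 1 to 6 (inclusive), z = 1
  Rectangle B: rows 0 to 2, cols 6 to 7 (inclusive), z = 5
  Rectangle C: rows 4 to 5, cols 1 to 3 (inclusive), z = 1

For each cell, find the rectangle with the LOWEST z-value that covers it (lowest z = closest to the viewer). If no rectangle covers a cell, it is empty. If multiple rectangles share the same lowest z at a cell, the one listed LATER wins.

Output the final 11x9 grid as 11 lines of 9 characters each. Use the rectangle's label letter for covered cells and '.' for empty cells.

......BB.
......BB.
......BB.
.........
.CCC.....
.CCCAAA..
.AAAAAA..
.AAAAAA..
.........
.........
.........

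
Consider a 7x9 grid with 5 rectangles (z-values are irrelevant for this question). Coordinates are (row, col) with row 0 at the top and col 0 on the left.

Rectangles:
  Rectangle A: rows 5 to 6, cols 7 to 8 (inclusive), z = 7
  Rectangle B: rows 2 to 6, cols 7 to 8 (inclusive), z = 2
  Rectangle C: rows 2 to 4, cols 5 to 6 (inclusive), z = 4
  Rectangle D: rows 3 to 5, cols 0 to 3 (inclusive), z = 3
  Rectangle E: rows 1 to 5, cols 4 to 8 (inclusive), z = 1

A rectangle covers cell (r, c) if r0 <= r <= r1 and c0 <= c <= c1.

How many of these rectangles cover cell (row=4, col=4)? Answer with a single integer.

Check cell (4,4):
  A: rows 5-6 cols 7-8 -> outside (row miss)
  B: rows 2-6 cols 7-8 -> outside (col miss)
  C: rows 2-4 cols 5-6 -> outside (col miss)
  D: rows 3-5 cols 0-3 -> outside (col miss)
  E: rows 1-5 cols 4-8 -> covers
Count covering = 1

Answer: 1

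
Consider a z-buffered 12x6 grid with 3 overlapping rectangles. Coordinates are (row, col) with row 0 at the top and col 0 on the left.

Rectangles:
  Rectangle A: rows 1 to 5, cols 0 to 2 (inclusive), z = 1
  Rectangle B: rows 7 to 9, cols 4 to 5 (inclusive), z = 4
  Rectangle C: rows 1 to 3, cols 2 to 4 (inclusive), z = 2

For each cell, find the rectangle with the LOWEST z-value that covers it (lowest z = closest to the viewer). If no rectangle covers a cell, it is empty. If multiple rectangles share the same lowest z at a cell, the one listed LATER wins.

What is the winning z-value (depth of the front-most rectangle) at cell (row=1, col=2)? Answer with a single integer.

Check cell (1,2):
  A: rows 1-5 cols 0-2 z=1 -> covers; best now A (z=1)
  B: rows 7-9 cols 4-5 -> outside (row miss)
  C: rows 1-3 cols 2-4 z=2 -> covers; best now A (z=1)
Winner: A at z=1

Answer: 1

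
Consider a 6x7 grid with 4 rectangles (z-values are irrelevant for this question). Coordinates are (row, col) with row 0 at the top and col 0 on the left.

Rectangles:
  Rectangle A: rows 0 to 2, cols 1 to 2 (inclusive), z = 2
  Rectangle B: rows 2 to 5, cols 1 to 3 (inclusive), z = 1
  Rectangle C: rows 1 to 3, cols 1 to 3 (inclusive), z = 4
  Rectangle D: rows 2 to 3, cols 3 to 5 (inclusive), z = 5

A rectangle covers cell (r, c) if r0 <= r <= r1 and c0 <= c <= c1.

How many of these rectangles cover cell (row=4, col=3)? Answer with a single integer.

Answer: 1

Derivation:
Check cell (4,3):
  A: rows 0-2 cols 1-2 -> outside (row miss)
  B: rows 2-5 cols 1-3 -> covers
  C: rows 1-3 cols 1-3 -> outside (row miss)
  D: rows 2-3 cols 3-5 -> outside (row miss)
Count covering = 1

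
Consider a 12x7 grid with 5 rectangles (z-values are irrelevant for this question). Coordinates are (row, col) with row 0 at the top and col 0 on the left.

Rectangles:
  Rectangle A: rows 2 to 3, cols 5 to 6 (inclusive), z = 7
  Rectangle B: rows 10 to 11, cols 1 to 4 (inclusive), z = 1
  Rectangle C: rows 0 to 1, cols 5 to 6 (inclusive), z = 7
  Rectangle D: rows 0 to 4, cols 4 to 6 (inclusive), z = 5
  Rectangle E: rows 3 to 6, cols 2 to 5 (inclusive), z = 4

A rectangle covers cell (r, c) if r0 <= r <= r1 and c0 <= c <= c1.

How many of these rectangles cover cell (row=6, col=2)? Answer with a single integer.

Answer: 1

Derivation:
Check cell (6,2):
  A: rows 2-3 cols 5-6 -> outside (row miss)
  B: rows 10-11 cols 1-4 -> outside (row miss)
  C: rows 0-1 cols 5-6 -> outside (row miss)
  D: rows 0-4 cols 4-6 -> outside (row miss)
  E: rows 3-6 cols 2-5 -> covers
Count covering = 1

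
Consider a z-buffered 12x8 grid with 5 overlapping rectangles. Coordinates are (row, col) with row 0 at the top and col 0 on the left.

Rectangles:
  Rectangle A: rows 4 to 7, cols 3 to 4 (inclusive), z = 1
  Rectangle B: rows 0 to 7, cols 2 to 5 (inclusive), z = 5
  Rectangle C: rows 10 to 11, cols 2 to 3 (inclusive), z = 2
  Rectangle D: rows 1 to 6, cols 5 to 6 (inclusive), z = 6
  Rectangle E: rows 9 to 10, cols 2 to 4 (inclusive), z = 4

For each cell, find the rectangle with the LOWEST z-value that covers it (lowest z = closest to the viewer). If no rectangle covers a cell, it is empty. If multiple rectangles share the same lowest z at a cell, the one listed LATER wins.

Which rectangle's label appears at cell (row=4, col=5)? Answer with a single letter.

Check cell (4,5):
  A: rows 4-7 cols 3-4 -> outside (col miss)
  B: rows 0-7 cols 2-5 z=5 -> covers; best now B (z=5)
  C: rows 10-11 cols 2-3 -> outside (row miss)
  D: rows 1-6 cols 5-6 z=6 -> covers; best now B (z=5)
  E: rows 9-10 cols 2-4 -> outside (row miss)
Winner: B at z=5

Answer: B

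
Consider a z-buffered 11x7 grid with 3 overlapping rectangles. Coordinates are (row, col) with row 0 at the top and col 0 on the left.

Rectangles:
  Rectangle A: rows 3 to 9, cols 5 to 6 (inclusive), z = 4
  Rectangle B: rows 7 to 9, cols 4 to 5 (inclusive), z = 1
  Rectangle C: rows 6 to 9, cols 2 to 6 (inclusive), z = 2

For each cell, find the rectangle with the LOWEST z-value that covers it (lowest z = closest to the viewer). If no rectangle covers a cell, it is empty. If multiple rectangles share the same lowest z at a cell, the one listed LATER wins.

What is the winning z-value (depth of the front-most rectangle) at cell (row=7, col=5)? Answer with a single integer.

Answer: 1

Derivation:
Check cell (7,5):
  A: rows 3-9 cols 5-6 z=4 -> covers; best now A (z=4)
  B: rows 7-9 cols 4-5 z=1 -> covers; best now B (z=1)
  C: rows 6-9 cols 2-6 z=2 -> covers; best now B (z=1)
Winner: B at z=1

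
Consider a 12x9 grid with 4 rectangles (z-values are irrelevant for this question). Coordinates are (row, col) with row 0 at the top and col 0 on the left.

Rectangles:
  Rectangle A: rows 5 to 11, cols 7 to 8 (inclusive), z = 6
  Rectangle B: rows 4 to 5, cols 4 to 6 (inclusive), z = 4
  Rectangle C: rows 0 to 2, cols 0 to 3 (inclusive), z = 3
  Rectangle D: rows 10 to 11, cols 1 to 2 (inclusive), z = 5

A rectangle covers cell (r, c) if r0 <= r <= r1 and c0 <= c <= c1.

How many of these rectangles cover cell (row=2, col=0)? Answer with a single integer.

Check cell (2,0):
  A: rows 5-11 cols 7-8 -> outside (row miss)
  B: rows 4-5 cols 4-6 -> outside (row miss)
  C: rows 0-2 cols 0-3 -> covers
  D: rows 10-11 cols 1-2 -> outside (row miss)
Count covering = 1

Answer: 1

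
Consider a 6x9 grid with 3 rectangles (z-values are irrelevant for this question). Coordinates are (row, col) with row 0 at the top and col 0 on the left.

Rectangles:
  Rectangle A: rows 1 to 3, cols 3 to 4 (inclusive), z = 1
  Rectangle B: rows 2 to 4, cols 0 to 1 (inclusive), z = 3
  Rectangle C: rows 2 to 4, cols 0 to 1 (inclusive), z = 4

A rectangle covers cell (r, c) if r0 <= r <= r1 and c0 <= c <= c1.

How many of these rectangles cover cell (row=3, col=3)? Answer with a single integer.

Answer: 1

Derivation:
Check cell (3,3):
  A: rows 1-3 cols 3-4 -> covers
  B: rows 2-4 cols 0-1 -> outside (col miss)
  C: rows 2-4 cols 0-1 -> outside (col miss)
Count covering = 1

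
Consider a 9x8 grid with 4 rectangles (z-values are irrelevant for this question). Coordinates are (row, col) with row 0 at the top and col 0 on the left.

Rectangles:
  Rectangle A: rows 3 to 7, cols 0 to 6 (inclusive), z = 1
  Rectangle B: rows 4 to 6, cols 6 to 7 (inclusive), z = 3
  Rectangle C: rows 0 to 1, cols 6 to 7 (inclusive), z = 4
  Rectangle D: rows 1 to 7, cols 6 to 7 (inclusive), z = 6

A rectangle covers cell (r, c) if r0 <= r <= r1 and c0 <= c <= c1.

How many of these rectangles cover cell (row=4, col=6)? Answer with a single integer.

Answer: 3

Derivation:
Check cell (4,6):
  A: rows 3-7 cols 0-6 -> covers
  B: rows 4-6 cols 6-7 -> covers
  C: rows 0-1 cols 6-7 -> outside (row miss)
  D: rows 1-7 cols 6-7 -> covers
Count covering = 3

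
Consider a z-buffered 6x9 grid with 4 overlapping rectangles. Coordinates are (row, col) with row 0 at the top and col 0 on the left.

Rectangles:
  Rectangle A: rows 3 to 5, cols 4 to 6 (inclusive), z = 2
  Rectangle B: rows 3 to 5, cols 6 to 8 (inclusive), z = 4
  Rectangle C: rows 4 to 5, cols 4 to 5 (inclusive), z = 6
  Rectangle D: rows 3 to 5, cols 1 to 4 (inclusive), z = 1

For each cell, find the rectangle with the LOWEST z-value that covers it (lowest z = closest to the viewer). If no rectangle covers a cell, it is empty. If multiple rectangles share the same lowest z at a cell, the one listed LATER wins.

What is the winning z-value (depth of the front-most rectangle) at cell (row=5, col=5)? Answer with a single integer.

Answer: 2

Derivation:
Check cell (5,5):
  A: rows 3-5 cols 4-6 z=2 -> covers; best now A (z=2)
  B: rows 3-5 cols 6-8 -> outside (col miss)
  C: rows 4-5 cols 4-5 z=6 -> covers; best now A (z=2)
  D: rows 3-5 cols 1-4 -> outside (col miss)
Winner: A at z=2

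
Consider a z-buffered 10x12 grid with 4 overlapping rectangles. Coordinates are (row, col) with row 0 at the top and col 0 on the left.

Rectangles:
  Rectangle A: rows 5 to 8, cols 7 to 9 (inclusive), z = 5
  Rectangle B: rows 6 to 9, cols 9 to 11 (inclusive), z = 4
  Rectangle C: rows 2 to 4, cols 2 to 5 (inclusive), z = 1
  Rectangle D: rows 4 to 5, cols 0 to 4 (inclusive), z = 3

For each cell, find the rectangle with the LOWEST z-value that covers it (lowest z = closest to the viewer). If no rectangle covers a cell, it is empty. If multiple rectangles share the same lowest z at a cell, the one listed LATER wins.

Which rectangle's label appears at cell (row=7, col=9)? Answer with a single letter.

Answer: B

Derivation:
Check cell (7,9):
  A: rows 5-8 cols 7-9 z=5 -> covers; best now A (z=5)
  B: rows 6-9 cols 9-11 z=4 -> covers; best now B (z=4)
  C: rows 2-4 cols 2-5 -> outside (row miss)
  D: rows 4-5 cols 0-4 -> outside (row miss)
Winner: B at z=4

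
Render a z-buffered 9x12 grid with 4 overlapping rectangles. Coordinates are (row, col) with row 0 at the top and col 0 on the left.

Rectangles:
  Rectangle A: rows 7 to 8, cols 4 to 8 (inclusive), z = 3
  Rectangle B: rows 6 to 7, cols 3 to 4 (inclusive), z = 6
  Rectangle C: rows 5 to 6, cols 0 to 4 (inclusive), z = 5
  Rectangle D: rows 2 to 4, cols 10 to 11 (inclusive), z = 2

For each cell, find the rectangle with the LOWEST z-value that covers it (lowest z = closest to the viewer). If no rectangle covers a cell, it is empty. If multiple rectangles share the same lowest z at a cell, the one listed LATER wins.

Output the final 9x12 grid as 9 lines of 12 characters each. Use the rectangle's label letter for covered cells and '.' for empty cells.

............
............
..........DD
..........DD
..........DD
CCCCC.......
CCCCC.......
...BAAAAA...
....AAAAA...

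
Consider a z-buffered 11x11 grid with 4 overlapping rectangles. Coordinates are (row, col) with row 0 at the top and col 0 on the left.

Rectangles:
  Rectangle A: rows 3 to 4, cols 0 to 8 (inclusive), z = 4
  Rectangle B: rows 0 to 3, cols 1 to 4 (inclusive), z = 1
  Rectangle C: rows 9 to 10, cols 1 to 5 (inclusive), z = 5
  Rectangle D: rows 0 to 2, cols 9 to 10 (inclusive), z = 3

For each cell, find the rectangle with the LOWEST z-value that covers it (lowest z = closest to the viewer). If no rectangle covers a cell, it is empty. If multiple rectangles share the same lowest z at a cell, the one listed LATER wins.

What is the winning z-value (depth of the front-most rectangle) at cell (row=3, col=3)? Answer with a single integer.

Check cell (3,3):
  A: rows 3-4 cols 0-8 z=4 -> covers; best now A (z=4)
  B: rows 0-3 cols 1-4 z=1 -> covers; best now B (z=1)
  C: rows 9-10 cols 1-5 -> outside (row miss)
  D: rows 0-2 cols 9-10 -> outside (row miss)
Winner: B at z=1

Answer: 1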